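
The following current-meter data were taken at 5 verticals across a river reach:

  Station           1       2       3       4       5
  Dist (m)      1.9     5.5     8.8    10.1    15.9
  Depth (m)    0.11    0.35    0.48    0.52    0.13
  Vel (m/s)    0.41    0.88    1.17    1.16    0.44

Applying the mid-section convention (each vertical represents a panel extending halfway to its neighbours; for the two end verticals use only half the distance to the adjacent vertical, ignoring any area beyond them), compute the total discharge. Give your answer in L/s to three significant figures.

w_1 = (5.5 − 1.9)/2 = 1.8 m; q_1 = 0.41 × 0.11 × 1.8 = 0.08118 m³/s
w_2 = (8.8 − 1.9)/2 = 3.45 m; q_2 = 0.88 × 0.35 × 3.45 = 1.063 m³/s
w_3 = (10.1 − 5.5)/2 = 2.3 m; q_3 = 1.17 × 0.48 × 2.3 = 1.292 m³/s
w_4 = (15.9 − 8.8)/2 = 3.55 m; q_4 = 1.16 × 0.52 × 3.55 = 2.141 m³/s
w_5 = (15.9 − 10.1)/2 = 2.9 m; q_5 = 0.44 × 0.13 × 2.9 = 0.1659 m³/s
Q = Σ qᵢ = 4.743 m³/s
= 4.743 × 1000 = 4743 L/s

4740 L/s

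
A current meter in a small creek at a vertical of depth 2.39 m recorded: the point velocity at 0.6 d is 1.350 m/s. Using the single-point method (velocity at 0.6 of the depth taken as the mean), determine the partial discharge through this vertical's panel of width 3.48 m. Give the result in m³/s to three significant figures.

v̄ = v₀.₆ = 1.350 m/s
q = v̄ × d × w = 1.350 × 2.39 × 3.48 = 11.23 m³/s

11.2 m³/s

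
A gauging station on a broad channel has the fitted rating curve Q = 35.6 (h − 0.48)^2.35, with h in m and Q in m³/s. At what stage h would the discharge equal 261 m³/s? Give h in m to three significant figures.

2.81 m

h − h₀ = (Q/C)^(1/b) = (261/35.6)^(1/2.35) = 2.334 m
h = 0.48 + 2.334 = 2.814 m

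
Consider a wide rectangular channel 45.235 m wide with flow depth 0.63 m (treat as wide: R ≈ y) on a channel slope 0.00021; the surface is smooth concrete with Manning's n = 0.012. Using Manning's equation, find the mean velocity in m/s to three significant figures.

0.887 m/s

A = b·y = 45.235 × 0.63 = 28.50 m²
Wide channel: R ≈ y = 0.63 m
Q = (1/n)·A·R^(2/3)·S^(1/2) = (1/0.012) × 28.50 × 0.6300^(2/3) × 0.00021^(1/2) = 25.29 m³/s
V = Q/A = 25.29/28.50 = 0.8875 m/s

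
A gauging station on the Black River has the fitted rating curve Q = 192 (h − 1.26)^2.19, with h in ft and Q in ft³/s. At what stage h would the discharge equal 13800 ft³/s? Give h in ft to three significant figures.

8.30 ft

h − h₀ = (Q/C)^(1/b) = (13800/192)^(1/2.19) = 7.043 ft
h = 1.26 + 7.043 = 8.303 ft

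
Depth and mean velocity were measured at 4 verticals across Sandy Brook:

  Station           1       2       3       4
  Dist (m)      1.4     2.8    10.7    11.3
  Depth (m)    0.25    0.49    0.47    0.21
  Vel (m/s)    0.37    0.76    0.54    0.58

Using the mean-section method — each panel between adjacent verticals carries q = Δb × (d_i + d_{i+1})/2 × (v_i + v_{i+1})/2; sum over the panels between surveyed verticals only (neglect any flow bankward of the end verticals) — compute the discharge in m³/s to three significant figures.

Panel 1-2: Δb = 1.4 m, d̄ = (0.25+0.49)/2 = 0.37, v̄ = (0.37+0.76)/2 = 0.565 → q = 1.4×0.37×0.565 = 0.2927 m³/s
Panel 2-3: Δb = 7.9 m, d̄ = (0.49+0.47)/2 = 0.48, v̄ = (0.76+0.54)/2 = 0.65 → q = 7.9×0.48×0.65 = 2.465 m³/s
Panel 3-4: Δb = 0.6 m, d̄ = (0.47+0.21)/2 = 0.34, v̄ = (0.54+0.58)/2 = 0.56 → q = 0.6×0.34×0.56 = 0.1142 m³/s
Q = Σ q = 2.872 m³/s

2.87 m³/s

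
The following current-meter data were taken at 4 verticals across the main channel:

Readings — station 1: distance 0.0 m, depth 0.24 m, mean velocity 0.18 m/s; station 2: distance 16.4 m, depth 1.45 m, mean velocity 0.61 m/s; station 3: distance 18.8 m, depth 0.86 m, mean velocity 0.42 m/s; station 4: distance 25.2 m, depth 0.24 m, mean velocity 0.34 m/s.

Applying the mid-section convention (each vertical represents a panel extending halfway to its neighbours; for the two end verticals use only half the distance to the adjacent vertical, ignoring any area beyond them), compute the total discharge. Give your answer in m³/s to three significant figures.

w_1 = (16.4 − 0.0)/2 = 8.2 m; q_1 = 0.18 × 0.24 × 8.2 = 0.3542 m³/s
w_2 = (18.8 − 0.0)/2 = 9.4 m; q_2 = 0.61 × 1.45 × 9.4 = 8.314 m³/s
w_3 = (25.2 − 16.4)/2 = 4.4 m; q_3 = 0.42 × 0.86 × 4.4 = 1.589 m³/s
w_4 = (25.2 − 18.8)/2 = 3.2 m; q_4 = 0.34 × 0.24 × 3.2 = 0.2611 m³/s
Q = Σ qᵢ = 10.52 m³/s

10.5 m³/s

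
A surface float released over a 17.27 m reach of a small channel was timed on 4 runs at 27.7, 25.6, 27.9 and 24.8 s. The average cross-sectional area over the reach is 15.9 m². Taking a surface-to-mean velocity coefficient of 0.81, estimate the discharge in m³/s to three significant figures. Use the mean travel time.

t̄ = (27.7 + 25.6 + 27.9 + 24.8) / 4 = 26.5 s
v_surface = L / t̄ = 17.27 / 26.5 = 0.6517 m/s
v_mean = 0.81 × 0.6517 = 0.5279 m/s
Q = A × v_mean = 15.9 × 0.5279 = 8.393 m³/s

8.39 m³/s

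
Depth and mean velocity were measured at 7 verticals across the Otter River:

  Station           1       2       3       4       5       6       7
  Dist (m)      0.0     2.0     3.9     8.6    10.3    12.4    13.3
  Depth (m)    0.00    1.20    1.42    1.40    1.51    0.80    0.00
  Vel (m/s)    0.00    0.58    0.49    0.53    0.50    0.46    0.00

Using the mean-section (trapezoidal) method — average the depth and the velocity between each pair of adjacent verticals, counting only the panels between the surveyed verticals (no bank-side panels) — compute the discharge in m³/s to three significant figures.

Panel 1-2: Δb = 2 m, d̄ = (0.00+1.20)/2 = 0.6, v̄ = (0.00+0.58)/2 = 0.29 → q = 2×0.6×0.29 = 0.3480 m³/s
Panel 2-3: Δb = 1.9 m, d̄ = (1.20+1.42)/2 = 1.31, v̄ = (0.58+0.49)/2 = 0.535 → q = 1.9×1.31×0.535 = 1.332 m³/s
Panel 3-4: Δb = 4.7 m, d̄ = (1.42+1.40)/2 = 1.41, v̄ = (0.49+0.53)/2 = 0.51 → q = 4.7×1.41×0.51 = 3.380 m³/s
Panel 4-5: Δb = 1.7 m, d̄ = (1.40+1.51)/2 = 1.455, v̄ = (0.53+0.50)/2 = 0.515 → q = 1.7×1.455×0.515 = 1.274 m³/s
Panel 5-6: Δb = 2.1 m, d̄ = (1.51+0.80)/2 = 1.155, v̄ = (0.50+0.46)/2 = 0.48 → q = 2.1×1.155×0.48 = 1.164 m³/s
Panel 6-7: Δb = 0.9 m, d̄ = (0.80+0.00)/2 = 0.4, v̄ = (0.46+0.00)/2 = 0.23 → q = 0.9×0.4×0.23 = 0.08280 m³/s
Q = Σ q = 7.580 m³/s

7.58 m³/s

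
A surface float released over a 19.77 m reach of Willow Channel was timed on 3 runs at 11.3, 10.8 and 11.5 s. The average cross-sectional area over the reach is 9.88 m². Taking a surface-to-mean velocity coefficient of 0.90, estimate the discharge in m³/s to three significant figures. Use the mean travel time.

15.7 m³/s

t̄ = (11.3 + 10.8 + 11.5) / 3 = 11.2 s
v_surface = L / t̄ = 19.77 / 11.2 = 1.765 m/s
v_mean = 0.90 × 1.765 = 1.589 m/s
Q = A × v_mean = 9.88 × 1.589 = 15.70 m³/s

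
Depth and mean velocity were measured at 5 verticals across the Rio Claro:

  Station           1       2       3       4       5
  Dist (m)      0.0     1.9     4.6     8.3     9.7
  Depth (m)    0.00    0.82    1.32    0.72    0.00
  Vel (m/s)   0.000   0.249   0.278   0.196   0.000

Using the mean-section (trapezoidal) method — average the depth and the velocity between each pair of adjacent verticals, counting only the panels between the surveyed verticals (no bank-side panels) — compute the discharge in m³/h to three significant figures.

6490 m³/h

Panel 1-2: Δb = 1.9 m, d̄ = (0.00+0.82)/2 = 0.41, v̄ = (0.000+0.249)/2 = 0.1245 → q = 1.9×0.41×0.1245 = 0.09699 m³/s
Panel 2-3: Δb = 2.7 m, d̄ = (0.82+1.32)/2 = 1.07, v̄ = (0.249+0.278)/2 = 0.2635 → q = 2.7×1.07×0.2635 = 0.7613 m³/s
Panel 3-4: Δb = 3.7 m, d̄ = (1.32+0.72)/2 = 1.02, v̄ = (0.278+0.196)/2 = 0.237 → q = 3.7×1.02×0.237 = 0.8944 m³/s
Panel 4-5: Δb = 1.4 m, d̄ = (0.72+0.00)/2 = 0.36, v̄ = (0.196+0.000)/2 = 0.098 → q = 1.4×0.36×0.098 = 0.04939 m³/s
Q = Σ q = 1.802 m³/s
= 1.802 × 3600 = 6487 m³/h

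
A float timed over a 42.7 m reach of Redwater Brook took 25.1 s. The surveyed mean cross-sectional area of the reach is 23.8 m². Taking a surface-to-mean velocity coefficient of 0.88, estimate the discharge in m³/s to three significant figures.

v_surface = L / t̄ = 42.7 / 25.1 = 1.701 m/s
v_mean = 0.88 × 1.701 = 1.497 m/s
Q = A × v_mean = 23.8 × 1.497 = 35.63 m³/s

35.6 m³/s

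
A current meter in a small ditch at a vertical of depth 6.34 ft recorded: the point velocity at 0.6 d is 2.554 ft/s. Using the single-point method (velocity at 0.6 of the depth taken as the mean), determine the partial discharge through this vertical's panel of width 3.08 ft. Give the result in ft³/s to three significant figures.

v̄ = v₀.₆ = 2.554 ft/s
q = v̄ × d × w = 2.554 × 6.34 × 3.08 = 49.87 ft³/s

49.9 ft³/s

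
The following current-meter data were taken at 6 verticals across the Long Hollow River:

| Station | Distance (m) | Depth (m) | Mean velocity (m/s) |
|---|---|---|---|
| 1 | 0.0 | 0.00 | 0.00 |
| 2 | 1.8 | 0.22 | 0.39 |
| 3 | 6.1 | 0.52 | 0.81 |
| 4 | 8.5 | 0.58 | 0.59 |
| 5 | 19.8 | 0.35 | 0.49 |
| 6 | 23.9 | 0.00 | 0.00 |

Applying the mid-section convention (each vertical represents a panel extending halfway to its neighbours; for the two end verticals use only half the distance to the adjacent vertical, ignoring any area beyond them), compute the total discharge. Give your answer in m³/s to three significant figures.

w_2 = (6.1 − 0.0)/2 = 3.05 m; q_2 = 0.39 × 0.22 × 3.05 = 0.2617 m³/s
w_3 = (8.5 − 1.8)/2 = 3.35 m; q_3 = 0.81 × 0.52 × 3.35 = 1.411 m³/s
w_4 = (19.8 − 6.1)/2 = 6.85 m; q_4 = 0.59 × 0.58 × 6.85 = 2.344 m³/s
w_5 = (23.9 − 8.5)/2 = 7.7 m; q_5 = 0.49 × 0.35 × 7.7 = 1.321 m³/s
Stations 1, 6 contribute zero (depth or velocity is 0).
Q = Σ qᵢ = 5.337 m³/s

5.34 m³/s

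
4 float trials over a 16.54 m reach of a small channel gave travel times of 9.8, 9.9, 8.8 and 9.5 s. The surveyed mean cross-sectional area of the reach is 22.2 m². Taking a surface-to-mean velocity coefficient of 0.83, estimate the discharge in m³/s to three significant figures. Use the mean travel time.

32.1 m³/s

t̄ = (9.8 + 9.9 + 8.8 + 9.5) / 4 = 9.5 s
v_surface = L / t̄ = 16.54 / 9.5 = 1.741 m/s
v_mean = 0.83 × 1.741 = 1.445 m/s
Q = A × v_mean = 22.2 × 1.445 = 32.08 m³/s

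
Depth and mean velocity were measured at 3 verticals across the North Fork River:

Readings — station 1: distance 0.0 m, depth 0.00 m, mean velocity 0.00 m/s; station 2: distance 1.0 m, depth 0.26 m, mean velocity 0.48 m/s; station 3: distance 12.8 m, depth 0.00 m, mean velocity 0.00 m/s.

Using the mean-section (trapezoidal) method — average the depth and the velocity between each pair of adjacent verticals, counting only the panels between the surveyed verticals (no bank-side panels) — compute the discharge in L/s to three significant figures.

Panel 1-2: Δb = 1 m, d̄ = (0.00+0.26)/2 = 0.13, v̄ = (0.00+0.48)/2 = 0.24 → q = 1×0.13×0.24 = 0.03120 m³/s
Panel 2-3: Δb = 11.8 m, d̄ = (0.26+0.00)/2 = 0.13, v̄ = (0.48+0.00)/2 = 0.24 → q = 11.8×0.13×0.24 = 0.3682 m³/s
Q = Σ q = 0.3994 m³/s
= 0.3994 × 1000 = 399.4 L/s

399 L/s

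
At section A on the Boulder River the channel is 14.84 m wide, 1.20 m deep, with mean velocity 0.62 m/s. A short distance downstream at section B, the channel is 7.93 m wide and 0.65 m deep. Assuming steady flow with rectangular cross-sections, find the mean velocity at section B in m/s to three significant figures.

Q = A₁V₁ = (14.84×1.20) × 0.62 = 11.04 m³/s
A₂ = 7.93 × 0.65 = 5.155 m²
V₂ = Q/A₂ = 11.04/5.155 = 2.142 m/s

2.14 m/s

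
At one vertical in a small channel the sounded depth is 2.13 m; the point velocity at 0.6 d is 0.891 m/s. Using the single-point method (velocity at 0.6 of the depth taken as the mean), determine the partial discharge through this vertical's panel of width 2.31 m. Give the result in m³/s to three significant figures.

v̄ = v₀.₆ = 0.891 m/s
q = v̄ × d × w = 0.8910 × 2.13 × 2.31 = 4.384 m³/s

4.38 m³/s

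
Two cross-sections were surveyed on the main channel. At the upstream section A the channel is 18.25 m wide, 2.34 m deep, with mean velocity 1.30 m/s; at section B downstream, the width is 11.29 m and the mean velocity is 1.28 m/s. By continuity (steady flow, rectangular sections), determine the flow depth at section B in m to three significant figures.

3.84 m

Q = A₁V₁ = (18.25×2.34) × 1.30 = 55.52 m³/s
d₂ = Q/(b₂ V₂) = 55.52/(11.29×1.28) = 3.842 m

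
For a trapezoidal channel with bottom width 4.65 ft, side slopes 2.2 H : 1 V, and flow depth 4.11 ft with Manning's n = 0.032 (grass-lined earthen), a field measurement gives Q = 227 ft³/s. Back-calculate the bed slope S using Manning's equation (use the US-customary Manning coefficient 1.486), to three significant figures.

0.00249

A = (b + z·y)·y = (4.65 + 2.2×4.11)×4.11 = 56.27 ft²
P = b + 2y√(1+z²) = 4.65 + 2×4.11×√(1+2.2²) = 24.51 ft
R = A/P = 56.27/24.51 = 2.296 ft
S = (Q·n / (1.486·A·R^(2/3)))² = (227×0.032 / (1.486×56.27×1.740))² = 0.002492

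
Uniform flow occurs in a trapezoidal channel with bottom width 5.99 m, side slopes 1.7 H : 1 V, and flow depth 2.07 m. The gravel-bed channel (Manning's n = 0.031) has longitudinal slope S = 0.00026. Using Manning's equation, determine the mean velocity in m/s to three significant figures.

A = (b + z·y)·y = (5.99 + 1.7×2.07)×2.07 = 19.68 m²
P = b + 2y√(1+z²) = 5.99 + 2×2.07×√(1+1.7²) = 14.16 m
R = A/P = 19.68/14.16 = 1.391 m
Q = (1/n)·A·R^(2/3)·S^(1/2) = (1/0.031) × 19.68 × 1.391^(2/3) × 0.00026^(1/2) = 12.76 m³/s
V = Q/A = 12.76/19.68 = 0.6480 m/s

0.648 m/s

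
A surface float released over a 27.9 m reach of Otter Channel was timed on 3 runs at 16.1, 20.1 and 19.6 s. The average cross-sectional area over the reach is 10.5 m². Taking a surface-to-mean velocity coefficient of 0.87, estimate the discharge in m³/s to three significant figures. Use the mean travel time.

t̄ = (16.1 + 20.1 + 19.6) / 3 = 18.6 s
v_surface = L / t̄ = 27.9 / 18.6 = 1.500 m/s
v_mean = 0.87 × 1.500 = 1.305 m/s
Q = A × v_mean = 10.5 × 1.305 = 13.70 m³/s

13.7 m³/s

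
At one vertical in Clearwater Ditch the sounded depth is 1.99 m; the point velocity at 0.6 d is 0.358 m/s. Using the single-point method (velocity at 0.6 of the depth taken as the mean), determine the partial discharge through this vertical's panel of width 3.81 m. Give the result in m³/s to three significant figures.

v̄ = v₀.₆ = 0.358 m/s
q = v̄ × d × w = 0.3580 × 1.99 × 3.81 = 2.714 m³/s

2.71 m³/s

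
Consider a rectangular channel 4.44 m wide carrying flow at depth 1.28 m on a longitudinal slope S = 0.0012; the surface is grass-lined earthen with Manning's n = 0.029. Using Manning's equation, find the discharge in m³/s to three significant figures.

A = b·y = 4.44 × 1.28 = 5.683 m²
P = b + 2y = 4.44 + 2×1.28 = 7.000 m
R = A/P = 5.683/7.000 = 0.8119 m
Q = (1/n)·A·R^(2/3)·S^(1/2) = (1/0.029) × 5.683 × 0.8119^(2/3) × 0.0012^(1/2) = 5.908 m³/s

5.91 m³/s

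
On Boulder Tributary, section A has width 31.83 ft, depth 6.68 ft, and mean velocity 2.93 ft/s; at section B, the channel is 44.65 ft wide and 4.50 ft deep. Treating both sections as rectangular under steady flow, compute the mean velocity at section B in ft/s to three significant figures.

3.10 ft/s

Q = A₁V₁ = (31.83×6.68) × 2.93 = 623.0 ft³/s
A₂ = 44.65 × 4.50 = 200.9 ft²
V₂ = Q/A₂ = 623.0/200.9 = 3.101 ft/s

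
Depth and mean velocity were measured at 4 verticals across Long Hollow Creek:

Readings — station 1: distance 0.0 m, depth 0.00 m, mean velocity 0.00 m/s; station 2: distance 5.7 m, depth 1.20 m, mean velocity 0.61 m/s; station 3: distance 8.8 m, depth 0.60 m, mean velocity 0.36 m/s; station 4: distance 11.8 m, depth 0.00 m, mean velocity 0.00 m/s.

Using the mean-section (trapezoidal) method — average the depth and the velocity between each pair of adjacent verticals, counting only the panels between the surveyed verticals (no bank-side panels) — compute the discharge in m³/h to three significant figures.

Panel 1-2: Δb = 5.7 m, d̄ = (0.00+1.20)/2 = 0.6, v̄ = (0.00+0.61)/2 = 0.305 → q = 5.7×0.6×0.305 = 1.043 m³/s
Panel 2-3: Δb = 3.1 m, d̄ = (1.20+0.60)/2 = 0.9, v̄ = (0.61+0.36)/2 = 0.485 → q = 3.1×0.9×0.485 = 1.353 m³/s
Panel 3-4: Δb = 3 m, d̄ = (0.60+0.00)/2 = 0.3, v̄ = (0.36+0.00)/2 = 0.18 → q = 3×0.3×0.18 = 0.1620 m³/s
Q = Σ q = 2.558 m³/s
= 2.558 × 3600 = 9210 m³/h

9210 m³/h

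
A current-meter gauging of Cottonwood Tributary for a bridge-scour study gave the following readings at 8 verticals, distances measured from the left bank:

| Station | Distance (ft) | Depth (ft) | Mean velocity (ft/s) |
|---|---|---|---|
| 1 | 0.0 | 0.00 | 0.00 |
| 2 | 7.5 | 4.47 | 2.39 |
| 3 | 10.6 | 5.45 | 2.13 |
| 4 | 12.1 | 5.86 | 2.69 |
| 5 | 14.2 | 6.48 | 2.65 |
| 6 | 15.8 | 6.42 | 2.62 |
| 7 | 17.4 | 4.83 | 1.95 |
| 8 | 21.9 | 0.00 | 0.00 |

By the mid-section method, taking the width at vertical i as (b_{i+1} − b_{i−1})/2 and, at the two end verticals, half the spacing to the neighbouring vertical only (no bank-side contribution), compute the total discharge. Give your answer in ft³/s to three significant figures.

199 ft³/s

w_2 = (10.6 − 0.0)/2 = 5.3 ft; q_2 = 2.39 × 4.47 × 5.3 = 56.62 ft³/s
w_3 = (12.1 − 7.5)/2 = 2.3 ft; q_3 = 2.13 × 5.45 × 2.3 = 26.70 ft³/s
w_4 = (14.2 − 10.6)/2 = 1.8 ft; q_4 = 2.69 × 5.86 × 1.8 = 28.37 ft³/s
w_5 = (15.8 − 12.1)/2 = 1.85 ft; q_5 = 2.65 × 6.48 × 1.85 = 31.77 ft³/s
w_6 = (17.4 − 14.2)/2 = 1.6 ft; q_6 = 2.62 × 6.42 × 1.6 = 26.91 ft³/s
w_7 = (21.9 − 15.8)/2 = 3.05 ft; q_7 = 1.95 × 4.83 × 3.05 = 28.73 ft³/s
Stations 1, 8 contribute zero (depth or velocity is 0).
Q = Σ qᵢ = 199.1 ft³/s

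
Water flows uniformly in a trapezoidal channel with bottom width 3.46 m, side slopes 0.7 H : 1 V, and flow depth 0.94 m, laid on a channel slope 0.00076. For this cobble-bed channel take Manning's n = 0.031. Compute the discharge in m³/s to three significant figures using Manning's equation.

2.64 m³/s

A = (b + z·y)·y = (3.46 + 0.7×0.94)×0.94 = 3.871 m²
P = b + 2y√(1+z²) = 3.46 + 2×0.94×√(1+0.7²) = 5.755 m
R = A/P = 3.871/5.755 = 0.6726 m
Q = (1/n)·A·R^(2/3)·S^(1/2) = (1/0.031) × 3.871 × 0.6726^(2/3) × 0.00076^(1/2) = 2.643 m³/s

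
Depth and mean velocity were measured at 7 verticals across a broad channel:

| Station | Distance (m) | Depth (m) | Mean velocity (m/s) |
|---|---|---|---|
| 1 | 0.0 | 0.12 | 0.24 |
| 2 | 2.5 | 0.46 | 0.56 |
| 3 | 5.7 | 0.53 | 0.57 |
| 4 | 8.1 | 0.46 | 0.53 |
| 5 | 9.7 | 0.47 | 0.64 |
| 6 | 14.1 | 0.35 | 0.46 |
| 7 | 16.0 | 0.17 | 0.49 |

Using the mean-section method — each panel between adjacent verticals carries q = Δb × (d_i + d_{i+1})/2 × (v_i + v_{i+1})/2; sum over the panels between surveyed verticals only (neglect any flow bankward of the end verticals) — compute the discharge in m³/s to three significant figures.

Panel 1-2: Δb = 2.5 m, d̄ = (0.12+0.46)/2 = 0.29, v̄ = (0.24+0.56)/2 = 0.4 → q = 2.5×0.29×0.4 = 0.2900 m³/s
Panel 2-3: Δb = 3.2 m, d̄ = (0.46+0.53)/2 = 0.495, v̄ = (0.56+0.57)/2 = 0.565 → q = 3.2×0.495×0.565 = 0.8950 m³/s
Panel 3-4: Δb = 2.4 m, d̄ = (0.53+0.46)/2 = 0.495, v̄ = (0.57+0.53)/2 = 0.55 → q = 2.4×0.495×0.55 = 0.6534 m³/s
Panel 4-5: Δb = 1.6 m, d̄ = (0.46+0.47)/2 = 0.465, v̄ = (0.53+0.64)/2 = 0.585 → q = 1.6×0.465×0.585 = 0.4352 m³/s
Panel 5-6: Δb = 4.4 m, d̄ = (0.47+0.35)/2 = 0.41, v̄ = (0.64+0.46)/2 = 0.55 → q = 4.4×0.41×0.55 = 0.9922 m³/s
Panel 6-7: Δb = 1.9 m, d̄ = (0.35+0.17)/2 = 0.26, v̄ = (0.46+0.49)/2 = 0.475 → q = 1.9×0.26×0.475 = 0.2347 m³/s
Q = Σ q = 3.500 m³/s

3.50 m³/s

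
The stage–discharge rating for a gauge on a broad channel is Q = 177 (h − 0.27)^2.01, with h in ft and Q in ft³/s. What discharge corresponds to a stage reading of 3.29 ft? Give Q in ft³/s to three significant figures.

1630 ft³/s

Q = 177 × (3.29 − 0.27)^2.01 = 177 × 3.02^2.01 = 1632 ft³/s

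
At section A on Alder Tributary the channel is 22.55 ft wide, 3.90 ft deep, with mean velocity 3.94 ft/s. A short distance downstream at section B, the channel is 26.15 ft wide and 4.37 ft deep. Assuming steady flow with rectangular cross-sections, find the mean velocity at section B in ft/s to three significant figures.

3.03 ft/s

Q = A₁V₁ = (22.55×3.90) × 3.94 = 346.5 ft³/s
A₂ = 26.15 × 4.37 = 114.3 ft²
V₂ = Q/A₂ = 346.5/114.3 = 3.032 ft/s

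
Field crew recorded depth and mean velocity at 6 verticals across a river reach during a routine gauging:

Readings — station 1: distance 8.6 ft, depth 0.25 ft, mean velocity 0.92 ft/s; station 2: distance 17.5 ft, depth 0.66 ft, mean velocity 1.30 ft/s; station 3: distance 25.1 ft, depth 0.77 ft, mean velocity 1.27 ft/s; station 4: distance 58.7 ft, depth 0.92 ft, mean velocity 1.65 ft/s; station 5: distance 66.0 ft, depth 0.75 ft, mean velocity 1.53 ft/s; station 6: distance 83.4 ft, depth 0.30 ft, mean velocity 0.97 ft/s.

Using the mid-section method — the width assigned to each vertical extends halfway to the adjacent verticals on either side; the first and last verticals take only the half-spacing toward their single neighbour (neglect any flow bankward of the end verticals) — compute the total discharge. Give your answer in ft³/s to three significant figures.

76.0 ft³/s

w_1 = (17.5 − 8.6)/2 = 4.45 ft; q_1 = 0.92 × 0.25 × 4.45 = 1.024 ft³/s
w_2 = (25.1 − 8.6)/2 = 8.25 ft; q_2 = 1.30 × 0.66 × 8.25 = 7.079 ft³/s
w_3 = (58.7 − 17.5)/2 = 20.6 ft; q_3 = 1.27 × 0.77 × 20.6 = 20.14 ft³/s
w_4 = (66.0 − 25.1)/2 = 20.45 ft; q_4 = 1.65 × 0.92 × 20.45 = 31.04 ft³/s
w_5 = (83.4 − 58.7)/2 = 12.35 ft; q_5 = 1.53 × 0.75 × 12.35 = 14.17 ft³/s
w_6 = (83.4 − 66.0)/2 = 8.7 ft; q_6 = 0.97 × 0.30 × 8.7 = 2.532 ft³/s
Q = Σ qᵢ = 75.99 ft³/s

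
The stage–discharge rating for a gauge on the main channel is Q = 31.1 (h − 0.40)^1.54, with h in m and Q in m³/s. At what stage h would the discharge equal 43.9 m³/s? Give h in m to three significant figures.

1.65 m

h − h₀ = (Q/C)^(1/b) = (43.9/31.1)^(1/1.54) = 1.251 m
h = 0.40 + 1.251 = 1.651 m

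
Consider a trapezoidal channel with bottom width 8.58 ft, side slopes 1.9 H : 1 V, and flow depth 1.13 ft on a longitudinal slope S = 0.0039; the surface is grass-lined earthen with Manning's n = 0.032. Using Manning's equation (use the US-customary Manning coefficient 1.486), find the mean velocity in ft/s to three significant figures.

A = (b + z·y)·y = (8.58 + 1.9×1.13)×1.13 = 12.12 ft²
P = b + 2y√(1+z²) = 8.58 + 2×1.13×√(1+1.9²) = 13.43 ft
R = A/P = 12.12/13.43 = 0.9024 ft
Q = (1.486/n)·A·R^(2/3)·S^(1/2) = (1.486/0.032) × 12.12 × 0.9024^(2/3) × 0.0039^(1/2) = 32.83 ft³/s
V = Q/A = 32.83/12.12 = 2.708 ft/s

2.71 ft/s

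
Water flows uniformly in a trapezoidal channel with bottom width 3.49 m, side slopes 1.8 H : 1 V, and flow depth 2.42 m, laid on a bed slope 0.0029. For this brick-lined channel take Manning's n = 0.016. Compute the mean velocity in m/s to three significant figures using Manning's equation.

4.23 m/s

A = (b + z·y)·y = (3.49 + 1.8×2.42)×2.42 = 18.99 m²
P = b + 2y√(1+z²) = 3.49 + 2×2.42×√(1+1.8²) = 13.46 m
R = A/P = 18.99/13.46 = 1.411 m
Q = (1/n)·A·R^(2/3)·S^(1/2) = (1/0.016) × 18.99 × 1.411^(2/3) × 0.0029^(1/2) = 80.40 m³/s
V = Q/A = 80.40/18.99 = 4.234 m/s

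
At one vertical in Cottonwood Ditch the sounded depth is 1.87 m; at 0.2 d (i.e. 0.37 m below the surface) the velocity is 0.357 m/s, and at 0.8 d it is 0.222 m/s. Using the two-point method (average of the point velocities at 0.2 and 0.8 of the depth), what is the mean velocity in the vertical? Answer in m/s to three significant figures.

0.290 m/s

v̄ = (0.357 + 0.222) / 2 = 0.2895 m/s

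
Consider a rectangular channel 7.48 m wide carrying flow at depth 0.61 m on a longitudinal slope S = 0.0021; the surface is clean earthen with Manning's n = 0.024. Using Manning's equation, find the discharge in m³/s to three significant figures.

A = b·y = 7.48 × 0.61 = 4.563 m²
P = b + 2y = 7.48 + 2×0.61 = 8.700 m
R = A/P = 4.563/8.700 = 0.5245 m
Q = (1/n)·A·R^(2/3)·S^(1/2) = (1/0.024) × 4.563 × 0.5245^(2/3) × 0.0021^(1/2) = 5.666 m³/s

5.67 m³/s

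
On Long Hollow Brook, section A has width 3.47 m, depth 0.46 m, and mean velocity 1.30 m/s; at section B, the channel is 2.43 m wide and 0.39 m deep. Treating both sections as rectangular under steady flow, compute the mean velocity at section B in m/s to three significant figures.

Q = A₁V₁ = (3.47×0.46) × 1.30 = 2.075 m³/s
A₂ = 2.43 × 0.39 = 0.9477 m²
V₂ = Q/A₂ = 2.075/0.9477 = 2.190 m/s

2.19 m/s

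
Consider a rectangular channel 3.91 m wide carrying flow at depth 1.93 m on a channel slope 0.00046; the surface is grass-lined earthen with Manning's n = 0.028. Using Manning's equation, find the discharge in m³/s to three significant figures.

A = b·y = 3.91 × 1.93 = 7.546 m²
P = b + 2y = 3.91 + 2×1.93 = 7.770 m
R = A/P = 7.546/7.770 = 0.9712 m
Q = (1/n)·A·R^(2/3)·S^(1/2) = (1/0.028) × 7.546 × 0.9712^(2/3) × 0.00046^(1/2) = 5.669 m³/s

5.67 m³/s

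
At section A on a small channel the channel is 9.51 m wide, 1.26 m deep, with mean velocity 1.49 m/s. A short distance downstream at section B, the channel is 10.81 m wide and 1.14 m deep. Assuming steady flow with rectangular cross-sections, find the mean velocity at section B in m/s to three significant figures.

1.45 m/s

Q = A₁V₁ = (9.51×1.26) × 1.49 = 17.85 m³/s
A₂ = 10.81 × 1.14 = 12.32 m²
V₂ = Q/A₂ = 17.85/12.32 = 1.449 m/s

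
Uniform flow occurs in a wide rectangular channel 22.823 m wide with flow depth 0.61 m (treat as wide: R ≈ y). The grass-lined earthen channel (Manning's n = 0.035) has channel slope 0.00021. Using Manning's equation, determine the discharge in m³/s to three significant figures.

4.15 m³/s

A = b·y = 22.823 × 0.61 = 13.92 m²
Wide channel: R ≈ y = 0.61 m
Q = (1/n)·A·R^(2/3)·S^(1/2) = (1/0.035) × 13.92 × 0.6100^(2/3) × 0.00021^(1/2) = 4.146 m³/s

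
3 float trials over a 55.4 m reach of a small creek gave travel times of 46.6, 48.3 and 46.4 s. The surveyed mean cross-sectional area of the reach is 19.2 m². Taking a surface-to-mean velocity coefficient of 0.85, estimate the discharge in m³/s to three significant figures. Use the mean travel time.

19.2 m³/s

t̄ = (46.6 + 48.3 + 46.4) / 3 = 47.1 s
v_surface = L / t̄ = 55.4 / 47.1 = 1.176 m/s
v_mean = 0.85 × 1.176 = 0.9998 m/s
Q = A × v_mean = 19.2 × 0.9998 = 19.20 m³/s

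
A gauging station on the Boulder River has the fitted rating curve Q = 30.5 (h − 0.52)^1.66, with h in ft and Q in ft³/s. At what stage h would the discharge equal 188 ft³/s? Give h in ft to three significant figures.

h − h₀ = (Q/C)^(1/b) = (188/30.5)^(1/1.66) = 2.991 ft
h = 0.52 + 2.991 = 3.511 ft

3.51 ft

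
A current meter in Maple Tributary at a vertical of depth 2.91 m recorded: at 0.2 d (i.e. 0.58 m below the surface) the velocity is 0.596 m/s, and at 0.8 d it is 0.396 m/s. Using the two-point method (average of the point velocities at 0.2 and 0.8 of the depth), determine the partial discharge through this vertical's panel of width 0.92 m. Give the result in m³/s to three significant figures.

1.33 m³/s

v̄ = (0.596 + 0.396) / 2 = 0.4960 m/s
q = v̄ × d × w = 0.4960 × 2.91 × 0.92 = 1.328 m³/s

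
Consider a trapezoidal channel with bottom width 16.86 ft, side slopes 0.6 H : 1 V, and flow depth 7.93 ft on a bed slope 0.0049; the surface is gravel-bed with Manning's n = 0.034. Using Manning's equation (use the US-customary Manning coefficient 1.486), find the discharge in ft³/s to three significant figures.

1500 ft³/s

A = (b + z·y)·y = (16.86 + 0.6×7.93)×7.93 = 171.4 ft²
P = b + 2y√(1+z²) = 16.86 + 2×7.93×√(1+0.6²) = 35.36 ft
R = A/P = 171.4/35.36 = 4.849 ft
Q = (1.486/n)·A·R^(2/3)·S^(1/2) = (1.486/0.034) × 171.4 × 4.849^(2/3) × 0.0049^(1/2) = 1502 ft³/s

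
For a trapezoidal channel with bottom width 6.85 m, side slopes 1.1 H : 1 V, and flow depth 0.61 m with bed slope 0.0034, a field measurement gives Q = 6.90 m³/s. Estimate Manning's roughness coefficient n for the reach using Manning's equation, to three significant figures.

0.0254

A = (b + z·y)·y = (6.85 + 1.1×0.61)×0.61 = 4.588 m²
P = b + 2y√(1+z²) = 6.85 + 2×0.61×√(1+1.1²) = 8.664 m
R = A/P = 4.588/8.664 = 0.5295 m
n = (1/Q)·A·R^(2/3)·S^(1/2) = (1/6.90) × 4.588 × 0.6545 × 0.05831 = 0.02538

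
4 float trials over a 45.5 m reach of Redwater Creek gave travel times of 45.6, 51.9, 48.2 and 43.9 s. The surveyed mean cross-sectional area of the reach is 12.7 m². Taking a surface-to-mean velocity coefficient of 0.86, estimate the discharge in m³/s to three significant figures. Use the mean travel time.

10.5 m³/s

t̄ = (45.6 + 51.9 + 48.2 + 43.9) / 4 = 47.4 s
v_surface = L / t̄ = 45.5 / 47.4 = 0.9599 m/s
v_mean = 0.86 × 0.9599 = 0.8255 m/s
Q = A × v_mean = 12.7 × 0.8255 = 10.48 m³/s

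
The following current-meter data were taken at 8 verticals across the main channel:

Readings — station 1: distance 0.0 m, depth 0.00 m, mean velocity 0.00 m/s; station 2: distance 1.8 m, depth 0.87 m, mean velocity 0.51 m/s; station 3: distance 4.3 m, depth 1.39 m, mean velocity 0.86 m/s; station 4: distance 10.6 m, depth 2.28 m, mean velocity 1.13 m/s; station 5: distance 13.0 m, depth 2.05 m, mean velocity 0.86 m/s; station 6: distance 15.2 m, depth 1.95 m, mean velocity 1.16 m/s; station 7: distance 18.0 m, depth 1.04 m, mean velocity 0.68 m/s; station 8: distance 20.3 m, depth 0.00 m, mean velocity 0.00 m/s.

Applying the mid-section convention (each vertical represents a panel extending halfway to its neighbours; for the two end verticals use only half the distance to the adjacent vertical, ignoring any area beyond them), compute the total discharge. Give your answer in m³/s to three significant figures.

w_2 = (4.3 − 0.0)/2 = 2.15 m; q_2 = 0.51 × 0.87 × 2.15 = 0.9540 m³/s
w_3 = (10.6 − 1.8)/2 = 4.4 m; q_3 = 0.86 × 1.39 × 4.4 = 5.260 m³/s
w_4 = (13.0 − 4.3)/2 = 4.35 m; q_4 = 1.13 × 2.28 × 4.35 = 11.21 m³/s
w_5 = (15.2 − 10.6)/2 = 2.3 m; q_5 = 0.86 × 2.05 × 2.3 = 4.055 m³/s
w_6 = (18.0 − 13.0)/2 = 2.5 m; q_6 = 1.16 × 1.95 × 2.5 = 5.655 m³/s
w_7 = (20.3 − 15.2)/2 = 2.55 m; q_7 = 0.68 × 1.04 × 2.55 = 1.803 m³/s
Stations 1, 8 contribute zero (depth or velocity is 0).
Q = Σ qᵢ = 28.93 m³/s

28.9 m³/s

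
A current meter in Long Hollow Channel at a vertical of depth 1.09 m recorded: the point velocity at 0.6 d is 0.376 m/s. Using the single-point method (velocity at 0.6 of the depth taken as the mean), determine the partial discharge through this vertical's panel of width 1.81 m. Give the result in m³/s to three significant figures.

v̄ = v₀.₆ = 0.376 m/s
q = v̄ × d × w = 0.3760 × 1.09 × 1.81 = 0.7418 m³/s

0.742 m³/s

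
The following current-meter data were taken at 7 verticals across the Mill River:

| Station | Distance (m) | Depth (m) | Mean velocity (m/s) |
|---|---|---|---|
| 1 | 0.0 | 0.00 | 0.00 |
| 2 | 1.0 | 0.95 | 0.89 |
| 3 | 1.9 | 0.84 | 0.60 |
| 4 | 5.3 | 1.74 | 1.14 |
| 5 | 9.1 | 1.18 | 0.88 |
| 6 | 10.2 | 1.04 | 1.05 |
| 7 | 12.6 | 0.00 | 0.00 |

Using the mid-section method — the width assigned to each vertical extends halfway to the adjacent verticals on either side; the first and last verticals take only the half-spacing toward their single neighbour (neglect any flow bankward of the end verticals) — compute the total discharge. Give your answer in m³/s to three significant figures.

w_2 = (1.9 − 0.0)/2 = 0.95 m; q_2 = 0.89 × 0.95 × 0.95 = 0.8032 m³/s
w_3 = (5.3 − 1.0)/2 = 2.15 m; q_3 = 0.60 × 0.84 × 2.15 = 1.084 m³/s
w_4 = (9.1 − 1.9)/2 = 3.6 m; q_4 = 1.14 × 1.74 × 3.6 = 7.141 m³/s
w_5 = (10.2 − 5.3)/2 = 2.45 m; q_5 = 0.88 × 1.18 × 2.45 = 2.544 m³/s
w_6 = (12.6 − 9.1)/2 = 1.75 m; q_6 = 1.05 × 1.04 × 1.75 = 1.911 m³/s
Stations 1, 7 contribute zero (depth or velocity is 0).
Q = Σ qᵢ = 13.48 m³/s

13.5 m³/s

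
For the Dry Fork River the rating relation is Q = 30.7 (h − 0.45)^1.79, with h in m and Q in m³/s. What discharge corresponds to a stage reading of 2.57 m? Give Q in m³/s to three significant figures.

118 m³/s

Q = 30.7 × (2.57 − 0.45)^1.79 = 30.7 × 2.12^1.79 = 117.8 m³/s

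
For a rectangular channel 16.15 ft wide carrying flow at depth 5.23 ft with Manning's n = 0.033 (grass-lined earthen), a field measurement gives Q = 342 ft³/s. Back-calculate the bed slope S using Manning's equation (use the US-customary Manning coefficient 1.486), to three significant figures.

0.00173

A = b·y = 16.15 × 5.23 = 84.46 ft²
P = b + 2y = 16.15 + 2×5.23 = 26.61 ft
R = A/P = 84.46/26.61 = 3.174 ft
S = (Q·n / (1.486·A·R^(2/3)))² = (342×0.033 / (1.486×84.46×2.160))² = 0.001733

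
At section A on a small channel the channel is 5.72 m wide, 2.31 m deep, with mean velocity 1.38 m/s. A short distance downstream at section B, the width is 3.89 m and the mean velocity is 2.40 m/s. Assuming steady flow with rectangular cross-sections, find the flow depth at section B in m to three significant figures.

Q = A₁V₁ = (5.72×2.31) × 1.38 = 18.23 m³/s
d₂ = Q/(b₂ V₂) = 18.23/(3.89×2.40) = 1.953 m

1.95 m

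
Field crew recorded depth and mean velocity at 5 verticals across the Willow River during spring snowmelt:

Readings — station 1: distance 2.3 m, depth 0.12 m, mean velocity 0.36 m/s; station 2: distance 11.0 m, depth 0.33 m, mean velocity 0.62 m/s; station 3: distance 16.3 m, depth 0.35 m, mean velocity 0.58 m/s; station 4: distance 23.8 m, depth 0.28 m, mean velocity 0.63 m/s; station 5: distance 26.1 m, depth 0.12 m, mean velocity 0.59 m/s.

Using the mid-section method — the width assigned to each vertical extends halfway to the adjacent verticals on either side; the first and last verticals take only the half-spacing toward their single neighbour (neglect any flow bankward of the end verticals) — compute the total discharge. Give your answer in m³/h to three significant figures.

13900 m³/h

w_1 = (11.0 − 2.3)/2 = 4.35 m; q_1 = 0.36 × 0.12 × 4.35 = 0.1879 m³/s
w_2 = (16.3 − 2.3)/2 = 7 m; q_2 = 0.62 × 0.33 × 7 = 1.432 m³/s
w_3 = (23.8 − 11.0)/2 = 6.4 m; q_3 = 0.58 × 0.35 × 6.4 = 1.299 m³/s
w_4 = (26.1 − 16.3)/2 = 4.9 m; q_4 = 0.63 × 0.28 × 4.9 = 0.8644 m³/s
w_5 = (26.1 − 23.8)/2 = 1.15 m; q_5 = 0.59 × 0.12 × 1.15 = 0.08142 m³/s
Q = Σ qᵢ = 3.865 m³/s
= 3.865 × 3600 = 13910 m³/h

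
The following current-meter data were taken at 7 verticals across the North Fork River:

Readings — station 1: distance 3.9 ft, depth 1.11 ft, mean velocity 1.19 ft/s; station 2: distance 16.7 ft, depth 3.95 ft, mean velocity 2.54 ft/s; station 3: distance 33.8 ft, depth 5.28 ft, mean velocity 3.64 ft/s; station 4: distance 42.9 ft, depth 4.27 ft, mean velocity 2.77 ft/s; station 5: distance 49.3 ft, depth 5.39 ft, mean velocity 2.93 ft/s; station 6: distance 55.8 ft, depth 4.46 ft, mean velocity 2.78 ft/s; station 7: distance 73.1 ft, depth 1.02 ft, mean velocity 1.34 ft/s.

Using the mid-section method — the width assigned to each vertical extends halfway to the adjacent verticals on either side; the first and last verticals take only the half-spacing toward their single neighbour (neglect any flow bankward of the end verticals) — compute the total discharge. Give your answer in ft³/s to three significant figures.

763 ft³/s

w_1 = (16.7 − 3.9)/2 = 6.4 ft; q_1 = 1.19 × 1.11 × 6.4 = 8.454 ft³/s
w_2 = (33.8 − 3.9)/2 = 14.95 ft; q_2 = 2.54 × 3.95 × 14.95 = 150.0 ft³/s
w_3 = (42.9 − 16.7)/2 = 13.1 ft; q_3 = 3.64 × 5.28 × 13.1 = 251.8 ft³/s
w_4 = (49.3 − 33.8)/2 = 7.75 ft; q_4 = 2.77 × 4.27 × 7.75 = 91.67 ft³/s
w_5 = (55.8 − 42.9)/2 = 6.45 ft; q_5 = 2.93 × 5.39 × 6.45 = 101.9 ft³/s
w_6 = (73.1 − 49.3)/2 = 11.9 ft; q_6 = 2.78 × 4.46 × 11.9 = 147.5 ft³/s
w_7 = (73.1 − 55.8)/2 = 8.65 ft; q_7 = 1.34 × 1.02 × 8.65 = 11.82 ft³/s
Q = Σ qᵢ = 763.1 ft³/s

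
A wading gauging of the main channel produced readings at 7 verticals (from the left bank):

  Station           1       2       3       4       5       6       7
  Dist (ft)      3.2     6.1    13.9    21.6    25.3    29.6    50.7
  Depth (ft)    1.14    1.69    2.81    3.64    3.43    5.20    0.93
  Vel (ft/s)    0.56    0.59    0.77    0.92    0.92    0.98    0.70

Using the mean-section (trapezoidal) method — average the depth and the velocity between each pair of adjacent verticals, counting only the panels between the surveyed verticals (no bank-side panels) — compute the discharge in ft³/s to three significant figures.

Panel 1-2: Δb = 2.9 ft, d̄ = (1.14+1.69)/2 = 1.415, v̄ = (0.56+0.59)/2 = 0.575 → q = 2.9×1.415×0.575 = 2.360 ft³/s
Panel 2-3: Δb = 7.8 ft, d̄ = (1.69+2.81)/2 = 2.25, v̄ = (0.59+0.77)/2 = 0.68 → q = 7.8×2.25×0.68 = 11.93 ft³/s
Panel 3-4: Δb = 7.7 ft, d̄ = (2.81+3.64)/2 = 3.225, v̄ = (0.77+0.92)/2 = 0.845 → q = 7.7×3.225×0.845 = 20.98 ft³/s
Panel 4-5: Δb = 3.7 ft, d̄ = (3.64+3.43)/2 = 3.535, v̄ = (0.92+0.92)/2 = 0.92 → q = 3.7×3.535×0.92 = 12.03 ft³/s
Panel 5-6: Δb = 4.3 ft, d̄ = (3.43+5.20)/2 = 4.315, v̄ = (0.92+0.98)/2 = 0.95 → q = 4.3×4.315×0.95 = 17.63 ft³/s
Panel 6-7: Δb = 21.1 ft, d̄ = (5.20+0.93)/2 = 3.065, v̄ = (0.98+0.70)/2 = 0.84 → q = 21.1×3.065×0.84 = 54.32 ft³/s
Q = Σ q = 119.3 ft³/s

119 ft³/s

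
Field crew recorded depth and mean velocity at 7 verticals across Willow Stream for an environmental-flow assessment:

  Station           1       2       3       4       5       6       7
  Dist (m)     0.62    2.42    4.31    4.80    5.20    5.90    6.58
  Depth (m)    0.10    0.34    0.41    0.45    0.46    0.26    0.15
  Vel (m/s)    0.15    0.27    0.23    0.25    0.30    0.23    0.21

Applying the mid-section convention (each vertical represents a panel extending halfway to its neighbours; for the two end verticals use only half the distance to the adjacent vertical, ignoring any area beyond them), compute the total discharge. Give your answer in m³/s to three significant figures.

0.473 m³/s

w_1 = (2.42 − 0.62)/2 = 0.9 m; q_1 = 0.15 × 0.10 × 0.9 = 0.01350 m³/s
w_2 = (4.31 − 0.62)/2 = 1.845 m; q_2 = 0.27 × 0.34 × 1.845 = 0.1694 m³/s
w_3 = (4.80 − 2.42)/2 = 1.19 m; q_3 = 0.23 × 0.41 × 1.19 = 0.1122 m³/s
w_4 = (5.20 − 4.31)/2 = 0.445 m; q_4 = 0.25 × 0.45 × 0.445 = 0.05006 m³/s
w_5 = (5.90 − 4.80)/2 = 0.55 m; q_5 = 0.30 × 0.46 × 0.55 = 0.07590 m³/s
w_6 = (6.58 − 5.20)/2 = 0.69 m; q_6 = 0.23 × 0.26 × 0.69 = 0.04126 m³/s
w_7 = (6.58 − 5.90)/2 = 0.34 m; q_7 = 0.21 × 0.15 × 0.34 = 0.01071 m³/s
Q = Σ qᵢ = 0.4730 m³/s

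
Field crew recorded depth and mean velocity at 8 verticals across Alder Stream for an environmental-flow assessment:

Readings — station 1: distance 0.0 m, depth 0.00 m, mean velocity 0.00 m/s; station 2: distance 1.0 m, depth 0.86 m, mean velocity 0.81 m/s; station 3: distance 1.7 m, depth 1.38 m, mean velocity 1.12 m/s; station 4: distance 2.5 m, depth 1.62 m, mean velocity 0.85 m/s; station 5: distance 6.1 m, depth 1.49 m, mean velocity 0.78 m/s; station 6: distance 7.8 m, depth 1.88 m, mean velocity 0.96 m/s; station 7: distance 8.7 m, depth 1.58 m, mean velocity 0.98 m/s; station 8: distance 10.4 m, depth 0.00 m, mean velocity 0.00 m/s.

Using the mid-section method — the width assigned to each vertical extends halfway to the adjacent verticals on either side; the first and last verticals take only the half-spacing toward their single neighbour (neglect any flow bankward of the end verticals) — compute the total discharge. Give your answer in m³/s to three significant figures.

12.2 m³/s

w_2 = (1.7 − 0.0)/2 = 0.85 m; q_2 = 0.81 × 0.86 × 0.85 = 0.5921 m³/s
w_3 = (2.5 − 1.0)/2 = 0.75 m; q_3 = 1.12 × 1.38 × 0.75 = 1.159 m³/s
w_4 = (6.1 − 1.7)/2 = 2.2 m; q_4 = 0.85 × 1.62 × 2.2 = 3.029 m³/s
w_5 = (7.8 − 2.5)/2 = 2.65 m; q_5 = 0.78 × 1.49 × 2.65 = 3.080 m³/s
w_6 = (8.7 − 6.1)/2 = 1.3 m; q_6 = 0.96 × 1.88 × 1.3 = 2.346 m³/s
w_7 = (10.4 − 7.8)/2 = 1.3 m; q_7 = 0.98 × 1.58 × 1.3 = 2.013 m³/s
Stations 1, 8 contribute zero (depth or velocity is 0).
Q = Σ qᵢ = 12.22 m³/s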